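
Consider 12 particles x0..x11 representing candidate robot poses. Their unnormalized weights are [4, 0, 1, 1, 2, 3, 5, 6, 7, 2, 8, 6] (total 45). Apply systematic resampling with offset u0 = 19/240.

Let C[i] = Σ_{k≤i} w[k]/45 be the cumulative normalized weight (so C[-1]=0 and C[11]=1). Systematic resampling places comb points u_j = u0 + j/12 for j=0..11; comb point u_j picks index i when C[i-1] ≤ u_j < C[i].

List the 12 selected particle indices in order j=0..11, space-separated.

C = [4/45, 4/45, 1/9, 2/15, 8/45, 11/45, 16/45, 22/45, 29/45, 31/45, 13/15, 1]
j=0: u_0=19/240 ∈ [0, 4/45) → index 0
j=1: u_1=13/80 ∈ [2/15, 8/45) → index 4
j=2: u_2=59/240 ∈ [11/45, 16/45) → index 6
j=3: u_3=79/240 ∈ [11/45, 16/45) → index 6
j=4: u_4=33/80 ∈ [16/45, 22/45) → index 7
j=5: u_5=119/240 ∈ [22/45, 29/45) → index 8
j=6: u_6=139/240 ∈ [22/45, 29/45) → index 8
j=7: u_7=53/80 ∈ [29/45, 31/45) → index 9
j=8: u_8=179/240 ∈ [31/45, 13/15) → index 10
j=9: u_9=199/240 ∈ [31/45, 13/15) → index 10
j=10: u_10=73/80 ∈ [13/15, 1) → index 11
j=11: u_11=239/240 ∈ [13/15, 1) → index 11

0 4 6 6 7 8 8 9 10 10 11 11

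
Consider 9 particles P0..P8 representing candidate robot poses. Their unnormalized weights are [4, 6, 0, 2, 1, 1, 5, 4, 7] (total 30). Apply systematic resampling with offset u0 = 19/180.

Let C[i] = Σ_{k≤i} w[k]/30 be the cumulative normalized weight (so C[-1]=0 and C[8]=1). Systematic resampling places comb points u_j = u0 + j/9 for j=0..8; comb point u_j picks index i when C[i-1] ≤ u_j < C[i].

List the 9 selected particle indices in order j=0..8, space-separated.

C = [2/15, 1/3, 1/3, 2/5, 13/30, 7/15, 19/30, 23/30, 1]
j=0: u_0=19/180 ∈ [0, 2/15) → index 0
j=1: u_1=13/60 ∈ [2/15, 1/3) → index 1
j=2: u_2=59/180 ∈ [2/15, 1/3) → index 1
j=3: u_3=79/180 ∈ [13/30, 7/15) → index 5
j=4: u_4=11/20 ∈ [7/15, 19/30) → index 6
j=5: u_5=119/180 ∈ [19/30, 23/30) → index 7
j=6: u_6=139/180 ∈ [23/30, 1) → index 8
j=7: u_7=53/60 ∈ [23/30, 1) → index 8
j=8: u_8=179/180 ∈ [23/30, 1) → index 8

0 1 1 5 6 7 8 8 8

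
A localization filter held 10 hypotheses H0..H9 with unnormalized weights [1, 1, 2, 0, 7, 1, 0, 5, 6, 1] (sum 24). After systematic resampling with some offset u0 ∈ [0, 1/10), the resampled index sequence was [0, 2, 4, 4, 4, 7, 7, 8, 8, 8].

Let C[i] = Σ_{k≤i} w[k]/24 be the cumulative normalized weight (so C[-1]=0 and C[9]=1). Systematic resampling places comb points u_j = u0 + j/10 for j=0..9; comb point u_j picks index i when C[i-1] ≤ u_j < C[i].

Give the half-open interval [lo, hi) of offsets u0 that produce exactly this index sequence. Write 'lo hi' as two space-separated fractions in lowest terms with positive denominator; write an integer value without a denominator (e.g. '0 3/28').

C = [1/24, 1/12, 1/6, 1/6, 11/24, 1/2, 1/2, 17/24, 23/24, 1]
j=0 picked index 0: u0 ∈ [0, 1/24)
j=1 picked index 2: u0 ∈ [-1/60, 1/15)
j=2 picked index 4: u0 ∈ [-1/30, 31/120)
j=3 picked index 4: u0 ∈ [-2/15, 19/120)
j=4 picked index 4: u0 ∈ [-7/30, 7/120)
j=5 picked index 7: u0 ∈ [0, 5/24)
j=6 picked index 7: u0 ∈ [-1/10, 13/120)
j=7 picked index 8: u0 ∈ [1/120, 31/120)
j=8 picked index 8: u0 ∈ [-11/120, 19/120)
j=9 picked index 8: u0 ∈ [-23/120, 7/120)
intersection: [1/120, 1/24)

1/120 1/24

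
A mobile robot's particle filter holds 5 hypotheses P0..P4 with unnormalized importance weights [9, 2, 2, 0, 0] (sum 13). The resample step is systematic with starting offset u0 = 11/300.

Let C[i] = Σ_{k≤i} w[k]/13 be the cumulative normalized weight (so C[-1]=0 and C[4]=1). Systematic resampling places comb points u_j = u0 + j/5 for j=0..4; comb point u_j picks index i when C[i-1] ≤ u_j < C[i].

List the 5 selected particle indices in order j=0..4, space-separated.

C = [9/13, 11/13, 1, 1, 1]
j=0: u_0=11/300 ∈ [0, 9/13) → index 0
j=1: u_1=71/300 ∈ [0, 9/13) → index 0
j=2: u_2=131/300 ∈ [0, 9/13) → index 0
j=3: u_3=191/300 ∈ [0, 9/13) → index 0
j=4: u_4=251/300 ∈ [9/13, 11/13) → index 1

0 0 0 0 1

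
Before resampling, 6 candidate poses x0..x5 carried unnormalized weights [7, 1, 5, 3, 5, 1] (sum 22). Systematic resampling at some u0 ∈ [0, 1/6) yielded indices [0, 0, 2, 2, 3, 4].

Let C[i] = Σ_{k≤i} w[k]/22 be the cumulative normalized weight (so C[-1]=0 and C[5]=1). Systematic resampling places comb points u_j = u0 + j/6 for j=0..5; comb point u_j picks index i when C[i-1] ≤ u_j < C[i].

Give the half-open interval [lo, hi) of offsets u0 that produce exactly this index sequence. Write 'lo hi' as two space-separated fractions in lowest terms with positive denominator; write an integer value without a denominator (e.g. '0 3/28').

C = [7/22, 4/11, 13/22, 8/11, 21/22, 1]
j=0 picked index 0: u0 ∈ [0, 7/22)
j=1 picked index 0: u0 ∈ [-1/6, 5/33)
j=2 picked index 2: u0 ∈ [1/33, 17/66)
j=3 picked index 2: u0 ∈ [-3/22, 1/11)
j=4 picked index 3: u0 ∈ [-5/66, 2/33)
j=5 picked index 4: u0 ∈ [-7/66, 4/33)
intersection: [1/33, 2/33)

1/33 2/33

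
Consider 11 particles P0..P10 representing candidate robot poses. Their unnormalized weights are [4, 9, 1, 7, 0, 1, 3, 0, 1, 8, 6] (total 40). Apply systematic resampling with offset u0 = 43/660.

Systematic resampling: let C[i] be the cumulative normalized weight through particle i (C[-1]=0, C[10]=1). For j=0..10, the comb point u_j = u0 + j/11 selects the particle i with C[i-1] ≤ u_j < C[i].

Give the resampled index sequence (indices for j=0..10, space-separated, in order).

0 1 1 2 3 3 6 9 9 10 10

C = [1/10, 13/40, 7/20, 21/40, 21/40, 11/20, 5/8, 5/8, 13/20, 17/20, 1]
j=0: u_0=43/660 ∈ [0, 1/10) → index 0
j=1: u_1=103/660 ∈ [1/10, 13/40) → index 1
j=2: u_2=163/660 ∈ [1/10, 13/40) → index 1
j=3: u_3=223/660 ∈ [13/40, 7/20) → index 2
j=4: u_4=283/660 ∈ [7/20, 21/40) → index 3
j=5: u_5=343/660 ∈ [7/20, 21/40) → index 3
j=6: u_6=403/660 ∈ [11/20, 5/8) → index 6
j=7: u_7=463/660 ∈ [13/20, 17/20) → index 9
j=8: u_8=523/660 ∈ [13/20, 17/20) → index 9
j=9: u_9=53/60 ∈ [17/20, 1) → index 10
j=10: u_10=643/660 ∈ [17/20, 1) → index 10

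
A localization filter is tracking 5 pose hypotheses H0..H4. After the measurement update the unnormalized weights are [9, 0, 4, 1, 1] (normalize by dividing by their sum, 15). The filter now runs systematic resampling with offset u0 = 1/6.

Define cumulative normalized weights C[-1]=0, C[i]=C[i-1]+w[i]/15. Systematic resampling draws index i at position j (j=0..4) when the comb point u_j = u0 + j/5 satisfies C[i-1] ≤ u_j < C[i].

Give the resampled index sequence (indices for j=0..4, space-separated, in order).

0 0 0 2 4

C = [3/5, 3/5, 13/15, 14/15, 1]
j=0: u_0=1/6 ∈ [0, 3/5) → index 0
j=1: u_1=11/30 ∈ [0, 3/5) → index 0
j=2: u_2=17/30 ∈ [0, 3/5) → index 0
j=3: u_3=23/30 ∈ [3/5, 13/15) → index 2
j=4: u_4=29/30 ∈ [14/15, 1) → index 4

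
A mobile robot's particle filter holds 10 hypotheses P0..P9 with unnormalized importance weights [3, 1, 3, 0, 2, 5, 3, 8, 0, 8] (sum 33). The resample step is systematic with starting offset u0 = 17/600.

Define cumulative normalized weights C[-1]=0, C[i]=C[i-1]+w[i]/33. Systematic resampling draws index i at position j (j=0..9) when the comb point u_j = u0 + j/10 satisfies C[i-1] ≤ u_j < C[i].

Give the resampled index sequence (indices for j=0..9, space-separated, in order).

0 2 4 5 6 7 7 7 9 9

C = [1/11, 4/33, 7/33, 7/33, 3/11, 14/33, 17/33, 25/33, 25/33, 1]
j=0: u_0=17/600 ∈ [0, 1/11) → index 0
j=1: u_1=77/600 ∈ [4/33, 7/33) → index 2
j=2: u_2=137/600 ∈ [7/33, 3/11) → index 4
j=3: u_3=197/600 ∈ [3/11, 14/33) → index 5
j=4: u_4=257/600 ∈ [14/33, 17/33) → index 6
j=5: u_5=317/600 ∈ [17/33, 25/33) → index 7
j=6: u_6=377/600 ∈ [17/33, 25/33) → index 7
j=7: u_7=437/600 ∈ [17/33, 25/33) → index 7
j=8: u_8=497/600 ∈ [25/33, 1) → index 9
j=9: u_9=557/600 ∈ [25/33, 1) → index 9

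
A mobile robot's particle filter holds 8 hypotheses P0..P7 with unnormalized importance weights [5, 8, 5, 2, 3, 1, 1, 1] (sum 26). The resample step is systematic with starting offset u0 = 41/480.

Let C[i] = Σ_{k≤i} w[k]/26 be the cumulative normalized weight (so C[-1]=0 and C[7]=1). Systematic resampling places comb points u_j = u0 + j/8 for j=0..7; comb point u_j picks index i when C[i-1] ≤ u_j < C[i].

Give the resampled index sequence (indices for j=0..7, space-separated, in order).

C = [5/26, 1/2, 9/13, 10/13, 23/26, 12/13, 25/26, 1]
j=0: u_0=41/480 ∈ [0, 5/26) → index 0
j=1: u_1=101/480 ∈ [5/26, 1/2) → index 1
j=2: u_2=161/480 ∈ [5/26, 1/2) → index 1
j=3: u_3=221/480 ∈ [5/26, 1/2) → index 1
j=4: u_4=281/480 ∈ [1/2, 9/13) → index 2
j=5: u_5=341/480 ∈ [9/13, 10/13) → index 3
j=6: u_6=401/480 ∈ [10/13, 23/26) → index 4
j=7: u_7=461/480 ∈ [12/13, 25/26) → index 6

0 1 1 1 2 3 4 6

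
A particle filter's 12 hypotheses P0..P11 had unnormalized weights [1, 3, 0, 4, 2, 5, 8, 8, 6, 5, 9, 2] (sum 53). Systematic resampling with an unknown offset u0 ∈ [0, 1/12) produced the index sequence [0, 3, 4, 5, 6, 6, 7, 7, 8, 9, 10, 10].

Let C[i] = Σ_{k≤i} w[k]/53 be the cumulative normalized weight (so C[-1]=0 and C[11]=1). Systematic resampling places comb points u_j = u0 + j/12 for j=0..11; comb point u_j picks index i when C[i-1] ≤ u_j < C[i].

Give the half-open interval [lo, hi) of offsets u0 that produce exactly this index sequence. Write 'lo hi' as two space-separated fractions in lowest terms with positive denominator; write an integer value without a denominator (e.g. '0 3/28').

0 1/636

C = [1/53, 4/53, 4/53, 8/53, 10/53, 15/53, 23/53, 31/53, 37/53, 42/53, 51/53, 1]
j=0 picked index 0: u0 ∈ [0, 1/53)
j=1 picked index 3: u0 ∈ [-5/636, 43/636)
j=2 picked index 4: u0 ∈ [-5/318, 7/318)
j=3 picked index 5: u0 ∈ [-13/212, 7/212)
j=4 picked index 6: u0 ∈ [-8/159, 16/159)
j=5 picked index 6: u0 ∈ [-85/636, 11/636)
j=6 picked index 7: u0 ∈ [-7/106, 9/106)
j=7 picked index 7: u0 ∈ [-95/636, 1/636)
j=8 picked index 8: u0 ∈ [-13/159, 5/159)
j=9 picked index 9: u0 ∈ [-11/212, 9/212)
j=10 picked index 10: u0 ∈ [-13/318, 41/318)
j=11 picked index 10: u0 ∈ [-79/636, 29/636)
intersection: [0, 1/636)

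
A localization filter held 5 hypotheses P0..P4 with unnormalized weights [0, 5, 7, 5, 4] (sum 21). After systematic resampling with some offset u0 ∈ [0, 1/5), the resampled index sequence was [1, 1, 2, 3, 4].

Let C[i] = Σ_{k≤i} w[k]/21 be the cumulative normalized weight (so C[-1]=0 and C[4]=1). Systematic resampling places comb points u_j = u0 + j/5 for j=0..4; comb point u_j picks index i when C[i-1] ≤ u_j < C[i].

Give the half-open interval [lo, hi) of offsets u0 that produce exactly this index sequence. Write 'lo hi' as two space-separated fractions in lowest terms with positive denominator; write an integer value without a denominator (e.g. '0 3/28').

C = [0, 5/21, 4/7, 17/21, 1]
j=0 picked index 1: u0 ∈ [0, 5/21)
j=1 picked index 1: u0 ∈ [-1/5, 4/105)
j=2 picked index 2: u0 ∈ [-17/105, 6/35)
j=3 picked index 3: u0 ∈ [-1/35, 22/105)
j=4 picked index 4: u0 ∈ [1/105, 1/5)
intersection: [1/105, 4/105)

1/105 4/105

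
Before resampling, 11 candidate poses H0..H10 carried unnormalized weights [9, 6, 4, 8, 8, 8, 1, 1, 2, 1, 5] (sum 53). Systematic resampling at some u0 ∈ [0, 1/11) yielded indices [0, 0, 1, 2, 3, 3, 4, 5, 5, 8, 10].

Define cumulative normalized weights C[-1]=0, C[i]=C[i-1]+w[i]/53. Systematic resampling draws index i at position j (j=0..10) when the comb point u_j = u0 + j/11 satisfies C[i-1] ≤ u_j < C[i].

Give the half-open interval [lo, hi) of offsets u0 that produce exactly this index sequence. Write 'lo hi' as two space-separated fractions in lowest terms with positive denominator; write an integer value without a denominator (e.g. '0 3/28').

C = [9/53, 15/53, 19/53, 27/53, 35/53, 43/53, 44/53, 45/53, 47/53, 48/53, 1]
j=0 picked index 0: u0 ∈ [0, 9/53)
j=1 picked index 0: u0 ∈ [-1/11, 46/583)
j=2 picked index 1: u0 ∈ [-7/583, 59/583)
j=3 picked index 2: u0 ∈ [6/583, 50/583)
j=4 picked index 3: u0 ∈ [-3/583, 85/583)
j=5 picked index 3: u0 ∈ [-56/583, 32/583)
j=6 picked index 4: u0 ∈ [-21/583, 67/583)
j=7 picked index 5: u0 ∈ [14/583, 102/583)
j=8 picked index 5: u0 ∈ [-39/583, 49/583)
j=9 picked index 8: u0 ∈ [18/583, 40/583)
j=10 picked index 10: u0 ∈ [-2/583, 1/11)
intersection: [18/583, 32/583)

18/583 32/583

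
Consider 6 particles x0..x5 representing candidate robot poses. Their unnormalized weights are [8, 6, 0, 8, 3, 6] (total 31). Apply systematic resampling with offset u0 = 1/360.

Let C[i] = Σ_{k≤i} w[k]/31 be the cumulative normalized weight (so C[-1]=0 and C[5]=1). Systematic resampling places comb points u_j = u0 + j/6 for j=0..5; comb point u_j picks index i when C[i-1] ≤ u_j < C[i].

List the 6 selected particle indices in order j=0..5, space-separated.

C = [8/31, 14/31, 14/31, 22/31, 25/31, 1]
j=0: u_0=1/360 ∈ [0, 8/31) → index 0
j=1: u_1=61/360 ∈ [0, 8/31) → index 0
j=2: u_2=121/360 ∈ [8/31, 14/31) → index 1
j=3: u_3=181/360 ∈ [14/31, 22/31) → index 3
j=4: u_4=241/360 ∈ [14/31, 22/31) → index 3
j=5: u_5=301/360 ∈ [25/31, 1) → index 5

0 0 1 3 3 5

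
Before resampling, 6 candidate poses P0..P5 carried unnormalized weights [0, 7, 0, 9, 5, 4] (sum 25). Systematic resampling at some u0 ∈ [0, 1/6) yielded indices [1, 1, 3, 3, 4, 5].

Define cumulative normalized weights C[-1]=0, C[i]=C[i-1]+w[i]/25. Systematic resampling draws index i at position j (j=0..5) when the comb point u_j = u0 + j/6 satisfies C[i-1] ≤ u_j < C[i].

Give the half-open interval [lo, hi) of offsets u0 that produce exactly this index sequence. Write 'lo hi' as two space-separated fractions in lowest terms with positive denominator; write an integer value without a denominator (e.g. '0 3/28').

C = [0, 7/25, 7/25, 16/25, 21/25, 1]
j=0 picked index 1: u0 ∈ [0, 7/25)
j=1 picked index 1: u0 ∈ [-1/6, 17/150)
j=2 picked index 3: u0 ∈ [-4/75, 23/75)
j=3 picked index 3: u0 ∈ [-11/50, 7/50)
j=4 picked index 4: u0 ∈ [-2/75, 13/75)
j=5 picked index 5: u0 ∈ [1/150, 1/6)
intersection: [1/150, 17/150)

1/150 17/150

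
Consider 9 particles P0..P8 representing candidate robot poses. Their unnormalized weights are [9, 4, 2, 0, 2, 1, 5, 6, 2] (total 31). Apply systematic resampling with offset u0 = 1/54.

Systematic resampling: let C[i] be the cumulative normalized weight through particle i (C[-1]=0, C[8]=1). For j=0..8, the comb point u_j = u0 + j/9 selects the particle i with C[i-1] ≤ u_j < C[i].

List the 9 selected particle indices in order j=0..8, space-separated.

C = [9/31, 13/31, 15/31, 15/31, 17/31, 18/31, 23/31, 29/31, 1]
j=0: u_0=1/54 ∈ [0, 9/31) → index 0
j=1: u_1=7/54 ∈ [0, 9/31) → index 0
j=2: u_2=13/54 ∈ [0, 9/31) → index 0
j=3: u_3=19/54 ∈ [9/31, 13/31) → index 1
j=4: u_4=25/54 ∈ [13/31, 15/31) → index 2
j=5: u_5=31/54 ∈ [17/31, 18/31) → index 5
j=6: u_6=37/54 ∈ [18/31, 23/31) → index 6
j=7: u_7=43/54 ∈ [23/31, 29/31) → index 7
j=8: u_8=49/54 ∈ [23/31, 29/31) → index 7

0 0 0 1 2 5 6 7 7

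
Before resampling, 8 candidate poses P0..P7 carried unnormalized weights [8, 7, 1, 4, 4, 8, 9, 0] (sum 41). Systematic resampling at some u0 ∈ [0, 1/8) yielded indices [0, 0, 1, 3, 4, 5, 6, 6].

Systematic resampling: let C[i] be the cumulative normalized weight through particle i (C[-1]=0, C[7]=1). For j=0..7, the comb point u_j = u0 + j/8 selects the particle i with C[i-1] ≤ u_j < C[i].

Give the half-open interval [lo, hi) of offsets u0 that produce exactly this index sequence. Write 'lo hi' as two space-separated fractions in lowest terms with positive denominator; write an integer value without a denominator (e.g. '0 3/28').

5/164 23/328

C = [8/41, 15/41, 16/41, 20/41, 24/41, 32/41, 1, 1]
j=0 picked index 0: u0 ∈ [0, 8/41)
j=1 picked index 0: u0 ∈ [-1/8, 23/328)
j=2 picked index 1: u0 ∈ [-9/164, 19/164)
j=3 picked index 3: u0 ∈ [5/328, 37/328)
j=4 picked index 4: u0 ∈ [-1/82, 7/82)
j=5 picked index 5: u0 ∈ [-13/328, 51/328)
j=6 picked index 6: u0 ∈ [5/164, 1/4)
j=7 picked index 6: u0 ∈ [-31/328, 1/8)
intersection: [5/164, 23/328)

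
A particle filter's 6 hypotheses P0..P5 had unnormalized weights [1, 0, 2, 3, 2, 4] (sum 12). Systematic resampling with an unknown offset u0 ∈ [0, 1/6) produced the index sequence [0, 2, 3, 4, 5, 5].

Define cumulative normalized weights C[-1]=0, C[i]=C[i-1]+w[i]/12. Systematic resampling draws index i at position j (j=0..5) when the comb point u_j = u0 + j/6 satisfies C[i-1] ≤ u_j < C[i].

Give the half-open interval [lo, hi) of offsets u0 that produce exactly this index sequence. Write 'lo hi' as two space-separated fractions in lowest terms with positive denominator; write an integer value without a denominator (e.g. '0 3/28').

0 1/12

C = [1/12, 1/12, 1/4, 1/2, 2/3, 1]
j=0 picked index 0: u0 ∈ [0, 1/12)
j=1 picked index 2: u0 ∈ [-1/12, 1/12)
j=2 picked index 3: u0 ∈ [-1/12, 1/6)
j=3 picked index 4: u0 ∈ [0, 1/6)
j=4 picked index 5: u0 ∈ [0, 1/3)
j=5 picked index 5: u0 ∈ [-1/6, 1/6)
intersection: [0, 1/12)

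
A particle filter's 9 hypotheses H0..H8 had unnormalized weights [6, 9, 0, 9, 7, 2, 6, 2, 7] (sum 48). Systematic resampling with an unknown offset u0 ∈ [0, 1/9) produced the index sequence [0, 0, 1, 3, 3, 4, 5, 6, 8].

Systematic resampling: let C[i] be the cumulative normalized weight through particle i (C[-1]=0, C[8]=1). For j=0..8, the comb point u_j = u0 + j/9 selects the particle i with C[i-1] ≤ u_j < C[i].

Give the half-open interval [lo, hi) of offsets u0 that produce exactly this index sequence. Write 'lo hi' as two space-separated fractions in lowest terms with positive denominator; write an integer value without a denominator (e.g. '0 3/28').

0 1/72

C = [1/8, 5/16, 5/16, 1/2, 31/48, 11/16, 13/16, 41/48, 1]
j=0 picked index 0: u0 ∈ [0, 1/8)
j=1 picked index 0: u0 ∈ [-1/9, 1/72)
j=2 picked index 1: u0 ∈ [-7/72, 13/144)
j=3 picked index 3: u0 ∈ [-1/48, 1/6)
j=4 picked index 3: u0 ∈ [-19/144, 1/18)
j=5 picked index 4: u0 ∈ [-1/18, 13/144)
j=6 picked index 5: u0 ∈ [-1/48, 1/48)
j=7 picked index 6: u0 ∈ [-13/144, 5/144)
j=8 picked index 8: u0 ∈ [-5/144, 1/9)
intersection: [0, 1/72)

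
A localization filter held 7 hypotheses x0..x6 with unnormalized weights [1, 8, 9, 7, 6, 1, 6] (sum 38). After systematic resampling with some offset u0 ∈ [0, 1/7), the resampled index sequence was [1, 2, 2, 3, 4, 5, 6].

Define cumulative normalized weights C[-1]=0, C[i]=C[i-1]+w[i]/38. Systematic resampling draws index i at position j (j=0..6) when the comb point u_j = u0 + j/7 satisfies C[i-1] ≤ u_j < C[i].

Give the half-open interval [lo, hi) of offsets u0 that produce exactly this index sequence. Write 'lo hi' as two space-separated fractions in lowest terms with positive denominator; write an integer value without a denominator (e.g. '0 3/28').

27/266 17/133

C = [1/38, 9/38, 9/19, 25/38, 31/38, 16/19, 1]
j=0 picked index 1: u0 ∈ [1/38, 9/38)
j=1 picked index 2: u0 ∈ [25/266, 44/133)
j=2 picked index 2: u0 ∈ [-13/266, 25/133)
j=3 picked index 3: u0 ∈ [6/133, 61/266)
j=4 picked index 4: u0 ∈ [23/266, 65/266)
j=5 picked index 5: u0 ∈ [27/266, 17/133)
j=6 picked index 6: u0 ∈ [-2/133, 1/7)
intersection: [27/266, 17/133)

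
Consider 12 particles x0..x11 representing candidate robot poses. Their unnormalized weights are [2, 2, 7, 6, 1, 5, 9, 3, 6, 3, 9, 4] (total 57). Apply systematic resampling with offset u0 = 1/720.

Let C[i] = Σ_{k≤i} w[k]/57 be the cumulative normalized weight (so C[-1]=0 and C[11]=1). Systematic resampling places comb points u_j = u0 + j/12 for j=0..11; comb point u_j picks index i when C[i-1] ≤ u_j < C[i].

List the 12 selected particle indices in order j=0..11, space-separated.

0 2 2 3 5 6 6 7 8 9 10 10

C = [2/57, 4/57, 11/57, 17/57, 6/19, 23/57, 32/57, 35/57, 41/57, 44/57, 53/57, 1]
j=0: u_0=1/720 ∈ [0, 2/57) → index 0
j=1: u_1=61/720 ∈ [4/57, 11/57) → index 2
j=2: u_2=121/720 ∈ [4/57, 11/57) → index 2
j=3: u_3=181/720 ∈ [11/57, 17/57) → index 3
j=4: u_4=241/720 ∈ [6/19, 23/57) → index 5
j=5: u_5=301/720 ∈ [23/57, 32/57) → index 6
j=6: u_6=361/720 ∈ [23/57, 32/57) → index 6
j=7: u_7=421/720 ∈ [32/57, 35/57) → index 7
j=8: u_8=481/720 ∈ [35/57, 41/57) → index 8
j=9: u_9=541/720 ∈ [41/57, 44/57) → index 9
j=10: u_10=601/720 ∈ [44/57, 53/57) → index 10
j=11: u_11=661/720 ∈ [44/57, 53/57) → index 10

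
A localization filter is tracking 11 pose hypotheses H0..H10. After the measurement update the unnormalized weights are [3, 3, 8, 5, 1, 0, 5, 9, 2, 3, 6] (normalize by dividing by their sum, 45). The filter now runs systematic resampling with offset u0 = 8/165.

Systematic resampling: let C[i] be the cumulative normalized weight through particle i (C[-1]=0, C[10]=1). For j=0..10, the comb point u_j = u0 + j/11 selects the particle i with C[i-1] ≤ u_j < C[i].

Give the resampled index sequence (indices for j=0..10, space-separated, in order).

0 2 2 3 3 6 7 7 8 10 10

C = [1/15, 2/15, 14/45, 19/45, 4/9, 4/9, 5/9, 34/45, 4/5, 13/15, 1]
j=0: u_0=8/165 ∈ [0, 1/15) → index 0
j=1: u_1=23/165 ∈ [2/15, 14/45) → index 2
j=2: u_2=38/165 ∈ [2/15, 14/45) → index 2
j=3: u_3=53/165 ∈ [14/45, 19/45) → index 3
j=4: u_4=68/165 ∈ [14/45, 19/45) → index 3
j=5: u_5=83/165 ∈ [4/9, 5/9) → index 6
j=6: u_6=98/165 ∈ [5/9, 34/45) → index 7
j=7: u_7=113/165 ∈ [5/9, 34/45) → index 7
j=8: u_8=128/165 ∈ [34/45, 4/5) → index 8
j=9: u_9=13/15 ∈ [13/15, 1) → index 10
j=10: u_10=158/165 ∈ [13/15, 1) → index 10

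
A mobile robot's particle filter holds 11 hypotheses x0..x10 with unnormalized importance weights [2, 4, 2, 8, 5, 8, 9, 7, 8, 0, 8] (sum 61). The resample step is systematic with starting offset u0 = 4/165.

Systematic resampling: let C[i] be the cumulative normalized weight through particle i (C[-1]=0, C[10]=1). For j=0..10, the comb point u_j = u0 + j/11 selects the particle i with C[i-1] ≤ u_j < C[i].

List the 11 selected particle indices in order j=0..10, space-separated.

0 2 3 4 5 6 6 7 8 8 10

C = [2/61, 6/61, 8/61, 16/61, 21/61, 29/61, 38/61, 45/61, 53/61, 53/61, 1]
j=0: u_0=4/165 ∈ [0, 2/61) → index 0
j=1: u_1=19/165 ∈ [6/61, 8/61) → index 2
j=2: u_2=34/165 ∈ [8/61, 16/61) → index 3
j=3: u_3=49/165 ∈ [16/61, 21/61) → index 4
j=4: u_4=64/165 ∈ [21/61, 29/61) → index 5
j=5: u_5=79/165 ∈ [29/61, 38/61) → index 6
j=6: u_6=94/165 ∈ [29/61, 38/61) → index 6
j=7: u_7=109/165 ∈ [38/61, 45/61) → index 7
j=8: u_8=124/165 ∈ [45/61, 53/61) → index 8
j=9: u_9=139/165 ∈ [45/61, 53/61) → index 8
j=10: u_10=14/15 ∈ [53/61, 1) → index 10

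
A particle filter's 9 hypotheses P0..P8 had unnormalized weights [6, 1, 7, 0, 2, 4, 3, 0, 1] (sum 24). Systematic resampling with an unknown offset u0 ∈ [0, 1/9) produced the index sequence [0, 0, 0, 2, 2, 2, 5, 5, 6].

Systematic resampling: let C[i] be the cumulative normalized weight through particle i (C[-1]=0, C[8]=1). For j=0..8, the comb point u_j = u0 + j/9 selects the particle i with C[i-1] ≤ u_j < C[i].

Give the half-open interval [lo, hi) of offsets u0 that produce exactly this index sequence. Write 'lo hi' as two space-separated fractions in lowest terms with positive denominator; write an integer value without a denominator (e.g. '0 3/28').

C = [1/4, 7/24, 7/12, 7/12, 2/3, 5/6, 23/24, 23/24, 1]
j=0 picked index 0: u0 ∈ [0, 1/4)
j=1 picked index 0: u0 ∈ [-1/9, 5/36)
j=2 picked index 0: u0 ∈ [-2/9, 1/36)
j=3 picked index 2: u0 ∈ [-1/24, 1/4)
j=4 picked index 2: u0 ∈ [-11/72, 5/36)
j=5 picked index 2: u0 ∈ [-19/72, 1/36)
j=6 picked index 5: u0 ∈ [0, 1/6)
j=7 picked index 5: u0 ∈ [-1/9, 1/18)
j=8 picked index 6: u0 ∈ [-1/18, 5/72)
intersection: [0, 1/36)

0 1/36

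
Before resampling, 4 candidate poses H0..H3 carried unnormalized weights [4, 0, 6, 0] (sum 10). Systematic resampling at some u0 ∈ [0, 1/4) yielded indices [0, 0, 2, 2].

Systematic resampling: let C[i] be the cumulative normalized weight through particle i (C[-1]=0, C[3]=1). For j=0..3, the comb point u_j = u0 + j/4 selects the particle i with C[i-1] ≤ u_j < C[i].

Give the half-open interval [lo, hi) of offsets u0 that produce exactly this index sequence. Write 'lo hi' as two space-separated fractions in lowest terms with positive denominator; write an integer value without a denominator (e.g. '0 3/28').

0 3/20

C = [2/5, 2/5, 1, 1]
j=0 picked index 0: u0 ∈ [0, 2/5)
j=1 picked index 0: u0 ∈ [-1/4, 3/20)
j=2 picked index 2: u0 ∈ [-1/10, 1/2)
j=3 picked index 2: u0 ∈ [-7/20, 1/4)
intersection: [0, 3/20)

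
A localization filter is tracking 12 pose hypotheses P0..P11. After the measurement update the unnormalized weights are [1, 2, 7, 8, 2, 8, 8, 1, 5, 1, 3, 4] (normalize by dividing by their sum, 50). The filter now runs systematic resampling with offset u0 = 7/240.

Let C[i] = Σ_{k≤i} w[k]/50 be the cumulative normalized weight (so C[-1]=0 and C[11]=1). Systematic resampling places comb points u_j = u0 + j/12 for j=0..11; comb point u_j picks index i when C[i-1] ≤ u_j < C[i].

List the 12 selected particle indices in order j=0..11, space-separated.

1 2 2 3 4 5 5 6 6 8 10 11

C = [1/50, 3/50, 1/5, 9/25, 2/5, 14/25, 18/25, 37/50, 21/25, 43/50, 23/25, 1]
j=0: u_0=7/240 ∈ [1/50, 3/50) → index 1
j=1: u_1=9/80 ∈ [3/50, 1/5) → index 2
j=2: u_2=47/240 ∈ [3/50, 1/5) → index 2
j=3: u_3=67/240 ∈ [1/5, 9/25) → index 3
j=4: u_4=29/80 ∈ [9/25, 2/5) → index 4
j=5: u_5=107/240 ∈ [2/5, 14/25) → index 5
j=6: u_6=127/240 ∈ [2/5, 14/25) → index 5
j=7: u_7=49/80 ∈ [14/25, 18/25) → index 6
j=8: u_8=167/240 ∈ [14/25, 18/25) → index 6
j=9: u_9=187/240 ∈ [37/50, 21/25) → index 8
j=10: u_10=69/80 ∈ [43/50, 23/25) → index 10
j=11: u_11=227/240 ∈ [23/25, 1) → index 11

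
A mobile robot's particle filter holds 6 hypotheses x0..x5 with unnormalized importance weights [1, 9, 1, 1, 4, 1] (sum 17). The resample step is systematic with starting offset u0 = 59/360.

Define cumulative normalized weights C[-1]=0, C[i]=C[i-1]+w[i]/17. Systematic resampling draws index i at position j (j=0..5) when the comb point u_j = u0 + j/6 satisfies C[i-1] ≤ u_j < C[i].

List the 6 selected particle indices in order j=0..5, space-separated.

C = [1/17, 10/17, 11/17, 12/17, 16/17, 1]
j=0: u_0=59/360 ∈ [1/17, 10/17) → index 1
j=1: u_1=119/360 ∈ [1/17, 10/17) → index 1
j=2: u_2=179/360 ∈ [1/17, 10/17) → index 1
j=3: u_3=239/360 ∈ [11/17, 12/17) → index 3
j=4: u_4=299/360 ∈ [12/17, 16/17) → index 4
j=5: u_5=359/360 ∈ [16/17, 1) → index 5

1 1 1 3 4 5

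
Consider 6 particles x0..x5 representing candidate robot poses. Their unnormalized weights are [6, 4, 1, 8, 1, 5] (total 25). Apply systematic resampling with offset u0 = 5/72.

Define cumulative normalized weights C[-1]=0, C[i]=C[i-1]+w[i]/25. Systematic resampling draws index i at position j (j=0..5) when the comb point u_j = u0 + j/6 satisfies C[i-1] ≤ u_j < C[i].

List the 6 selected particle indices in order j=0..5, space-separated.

0 0 2 3 3 5

C = [6/25, 2/5, 11/25, 19/25, 4/5, 1]
j=0: u_0=5/72 ∈ [0, 6/25) → index 0
j=1: u_1=17/72 ∈ [0, 6/25) → index 0
j=2: u_2=29/72 ∈ [2/5, 11/25) → index 2
j=3: u_3=41/72 ∈ [11/25, 19/25) → index 3
j=4: u_4=53/72 ∈ [11/25, 19/25) → index 3
j=5: u_5=65/72 ∈ [4/5, 1) → index 5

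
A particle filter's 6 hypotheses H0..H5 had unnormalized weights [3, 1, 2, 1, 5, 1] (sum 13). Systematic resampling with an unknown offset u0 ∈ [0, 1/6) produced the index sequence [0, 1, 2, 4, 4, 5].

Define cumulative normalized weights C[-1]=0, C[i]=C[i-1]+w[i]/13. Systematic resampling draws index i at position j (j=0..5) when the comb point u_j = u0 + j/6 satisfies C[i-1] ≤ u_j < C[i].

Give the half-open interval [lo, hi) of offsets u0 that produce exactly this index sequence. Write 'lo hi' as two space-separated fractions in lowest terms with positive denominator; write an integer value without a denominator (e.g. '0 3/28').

C = [3/13, 4/13, 6/13, 7/13, 12/13, 1]
j=0 picked index 0: u0 ∈ [0, 3/13)
j=1 picked index 1: u0 ∈ [5/78, 11/78)
j=2 picked index 2: u0 ∈ [-1/39, 5/39)
j=3 picked index 4: u0 ∈ [1/26, 11/26)
j=4 picked index 4: u0 ∈ [-5/39, 10/39)
j=5 picked index 5: u0 ∈ [7/78, 1/6)
intersection: [7/78, 5/39)

7/78 5/39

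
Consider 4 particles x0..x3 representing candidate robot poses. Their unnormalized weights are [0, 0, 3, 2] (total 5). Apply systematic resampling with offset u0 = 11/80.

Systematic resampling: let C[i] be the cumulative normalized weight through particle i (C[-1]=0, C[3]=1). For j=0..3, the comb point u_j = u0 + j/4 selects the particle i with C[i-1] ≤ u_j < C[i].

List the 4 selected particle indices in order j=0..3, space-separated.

C = [0, 0, 3/5, 1]
j=0: u_0=11/80 ∈ [0, 3/5) → index 2
j=1: u_1=31/80 ∈ [0, 3/5) → index 2
j=2: u_2=51/80 ∈ [3/5, 1) → index 3
j=3: u_3=71/80 ∈ [3/5, 1) → index 3

2 2 3 3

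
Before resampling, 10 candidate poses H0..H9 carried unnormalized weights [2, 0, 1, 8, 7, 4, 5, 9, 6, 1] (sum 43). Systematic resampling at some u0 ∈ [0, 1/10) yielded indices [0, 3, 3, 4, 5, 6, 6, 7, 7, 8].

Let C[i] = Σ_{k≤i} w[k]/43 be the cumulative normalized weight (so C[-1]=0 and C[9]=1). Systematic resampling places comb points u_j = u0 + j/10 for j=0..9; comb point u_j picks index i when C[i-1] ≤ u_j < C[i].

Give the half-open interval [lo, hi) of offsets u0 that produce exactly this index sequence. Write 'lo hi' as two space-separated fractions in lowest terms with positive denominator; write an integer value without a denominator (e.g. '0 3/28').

C = [2/43, 2/43, 3/43, 11/43, 18/43, 22/43, 27/43, 36/43, 42/43, 1]
j=0 picked index 0: u0 ∈ [0, 2/43)
j=1 picked index 3: u0 ∈ [-13/430, 67/430)
j=2 picked index 3: u0 ∈ [-28/215, 12/215)
j=3 picked index 4: u0 ∈ [-19/430, 51/430)
j=4 picked index 5: u0 ∈ [4/215, 24/215)
j=5 picked index 6: u0 ∈ [1/86, 11/86)
j=6 picked index 6: u0 ∈ [-19/215, 6/215)
j=7 picked index 7: u0 ∈ [-31/430, 59/430)
j=8 picked index 7: u0 ∈ [-37/215, 8/215)
j=9 picked index 8: u0 ∈ [-27/430, 33/430)
intersection: [4/215, 6/215)

4/215 6/215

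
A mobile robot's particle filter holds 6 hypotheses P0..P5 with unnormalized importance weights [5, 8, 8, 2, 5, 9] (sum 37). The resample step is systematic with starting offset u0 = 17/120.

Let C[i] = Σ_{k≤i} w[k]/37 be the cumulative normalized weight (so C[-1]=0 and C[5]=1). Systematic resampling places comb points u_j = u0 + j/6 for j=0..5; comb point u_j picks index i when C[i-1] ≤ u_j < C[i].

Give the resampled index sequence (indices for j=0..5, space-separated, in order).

C = [5/37, 13/37, 21/37, 23/37, 28/37, 1]
j=0: u_0=17/120 ∈ [5/37, 13/37) → index 1
j=1: u_1=37/120 ∈ [5/37, 13/37) → index 1
j=2: u_2=19/40 ∈ [13/37, 21/37) → index 2
j=3: u_3=77/120 ∈ [23/37, 28/37) → index 4
j=4: u_4=97/120 ∈ [28/37, 1) → index 5
j=5: u_5=39/40 ∈ [28/37, 1) → index 5

1 1 2 4 5 5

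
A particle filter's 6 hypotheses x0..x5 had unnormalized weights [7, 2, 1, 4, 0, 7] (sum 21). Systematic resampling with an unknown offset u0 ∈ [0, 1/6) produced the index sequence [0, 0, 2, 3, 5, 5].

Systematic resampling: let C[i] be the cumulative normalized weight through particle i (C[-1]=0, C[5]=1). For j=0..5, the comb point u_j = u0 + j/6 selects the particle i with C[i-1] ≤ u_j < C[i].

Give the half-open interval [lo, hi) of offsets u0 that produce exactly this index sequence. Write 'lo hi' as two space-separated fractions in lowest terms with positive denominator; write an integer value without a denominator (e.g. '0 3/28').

C = [1/3, 3/7, 10/21, 2/3, 2/3, 1]
j=0 picked index 0: u0 ∈ [0, 1/3)
j=1 picked index 0: u0 ∈ [-1/6, 1/6)
j=2 picked index 2: u0 ∈ [2/21, 1/7)
j=3 picked index 3: u0 ∈ [-1/42, 1/6)
j=4 picked index 5: u0 ∈ [0, 1/3)
j=5 picked index 5: u0 ∈ [-1/6, 1/6)
intersection: [2/21, 1/7)

2/21 1/7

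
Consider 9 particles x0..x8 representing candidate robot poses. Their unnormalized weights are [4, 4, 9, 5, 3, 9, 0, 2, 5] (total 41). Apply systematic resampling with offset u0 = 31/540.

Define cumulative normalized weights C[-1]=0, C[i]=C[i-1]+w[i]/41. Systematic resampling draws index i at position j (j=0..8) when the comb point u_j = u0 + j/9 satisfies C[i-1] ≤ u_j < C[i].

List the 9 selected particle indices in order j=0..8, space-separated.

0 1 2 2 3 5 5 7 8

C = [4/41, 8/41, 17/41, 22/41, 25/41, 34/41, 34/41, 36/41, 1]
j=0: u_0=31/540 ∈ [0, 4/41) → index 0
j=1: u_1=91/540 ∈ [4/41, 8/41) → index 1
j=2: u_2=151/540 ∈ [8/41, 17/41) → index 2
j=3: u_3=211/540 ∈ [8/41, 17/41) → index 2
j=4: u_4=271/540 ∈ [17/41, 22/41) → index 3
j=5: u_5=331/540 ∈ [25/41, 34/41) → index 5
j=6: u_6=391/540 ∈ [25/41, 34/41) → index 5
j=7: u_7=451/540 ∈ [34/41, 36/41) → index 7
j=8: u_8=511/540 ∈ [36/41, 1) → index 8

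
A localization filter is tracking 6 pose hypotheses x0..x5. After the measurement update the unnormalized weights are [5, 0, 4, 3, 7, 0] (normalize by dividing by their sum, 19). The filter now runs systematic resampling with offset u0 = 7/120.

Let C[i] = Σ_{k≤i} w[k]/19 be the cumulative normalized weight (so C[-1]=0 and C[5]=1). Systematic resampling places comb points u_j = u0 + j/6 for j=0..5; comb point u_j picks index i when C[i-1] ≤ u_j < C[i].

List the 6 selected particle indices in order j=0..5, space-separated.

C = [5/19, 5/19, 9/19, 12/19, 1, 1]
j=0: u_0=7/120 ∈ [0, 5/19) → index 0
j=1: u_1=9/40 ∈ [0, 5/19) → index 0
j=2: u_2=47/120 ∈ [5/19, 9/19) → index 2
j=3: u_3=67/120 ∈ [9/19, 12/19) → index 3
j=4: u_4=29/40 ∈ [12/19, 1) → index 4
j=5: u_5=107/120 ∈ [12/19, 1) → index 4

0 0 2 3 4 4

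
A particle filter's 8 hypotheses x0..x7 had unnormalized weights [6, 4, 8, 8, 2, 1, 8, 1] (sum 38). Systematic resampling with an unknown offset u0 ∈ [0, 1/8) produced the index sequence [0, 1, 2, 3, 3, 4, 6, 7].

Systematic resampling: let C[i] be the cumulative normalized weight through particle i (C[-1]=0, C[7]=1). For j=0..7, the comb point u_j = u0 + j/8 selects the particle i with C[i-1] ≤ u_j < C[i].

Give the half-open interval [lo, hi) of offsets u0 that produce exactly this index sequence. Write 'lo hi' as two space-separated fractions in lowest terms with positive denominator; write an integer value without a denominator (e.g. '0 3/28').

C = [3/19, 5/19, 9/19, 13/19, 14/19, 29/38, 37/38, 1]
j=0 picked index 0: u0 ∈ [0, 3/19)
j=1 picked index 1: u0 ∈ [5/152, 21/152)
j=2 picked index 2: u0 ∈ [1/76, 17/76)
j=3 picked index 3: u0 ∈ [15/152, 47/152)
j=4 picked index 3: u0 ∈ [-1/38, 7/38)
j=5 picked index 4: u0 ∈ [9/152, 17/152)
j=6 picked index 6: u0 ∈ [1/76, 17/76)
j=7 picked index 7: u0 ∈ [15/152, 1/8)
intersection: [15/152, 17/152)

15/152 17/152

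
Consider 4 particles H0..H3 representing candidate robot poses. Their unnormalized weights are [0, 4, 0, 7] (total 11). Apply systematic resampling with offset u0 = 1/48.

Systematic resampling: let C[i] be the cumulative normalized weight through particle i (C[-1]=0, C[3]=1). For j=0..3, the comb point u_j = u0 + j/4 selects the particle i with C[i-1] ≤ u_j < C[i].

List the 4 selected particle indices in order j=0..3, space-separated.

1 1 3 3

C = [0, 4/11, 4/11, 1]
j=0: u_0=1/48 ∈ [0, 4/11) → index 1
j=1: u_1=13/48 ∈ [0, 4/11) → index 1
j=2: u_2=25/48 ∈ [4/11, 1) → index 3
j=3: u_3=37/48 ∈ [4/11, 1) → index 3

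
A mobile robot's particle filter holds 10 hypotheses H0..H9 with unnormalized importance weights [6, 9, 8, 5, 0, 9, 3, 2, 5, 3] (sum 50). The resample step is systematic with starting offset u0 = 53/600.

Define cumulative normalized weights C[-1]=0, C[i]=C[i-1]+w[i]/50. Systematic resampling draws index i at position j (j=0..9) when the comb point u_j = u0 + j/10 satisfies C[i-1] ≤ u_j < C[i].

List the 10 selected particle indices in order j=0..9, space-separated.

C = [3/25, 3/10, 23/50, 14/25, 14/25, 37/50, 4/5, 21/25, 47/50, 1]
j=0: u_0=53/600 ∈ [0, 3/25) → index 0
j=1: u_1=113/600 ∈ [3/25, 3/10) → index 1
j=2: u_2=173/600 ∈ [3/25, 3/10) → index 1
j=3: u_3=233/600 ∈ [3/10, 23/50) → index 2
j=4: u_4=293/600 ∈ [23/50, 14/25) → index 3
j=5: u_5=353/600 ∈ [14/25, 37/50) → index 5
j=6: u_6=413/600 ∈ [14/25, 37/50) → index 5
j=7: u_7=473/600 ∈ [37/50, 4/5) → index 6
j=8: u_8=533/600 ∈ [21/25, 47/50) → index 8
j=9: u_9=593/600 ∈ [47/50, 1) → index 9

0 1 1 2 3 5 5 6 8 9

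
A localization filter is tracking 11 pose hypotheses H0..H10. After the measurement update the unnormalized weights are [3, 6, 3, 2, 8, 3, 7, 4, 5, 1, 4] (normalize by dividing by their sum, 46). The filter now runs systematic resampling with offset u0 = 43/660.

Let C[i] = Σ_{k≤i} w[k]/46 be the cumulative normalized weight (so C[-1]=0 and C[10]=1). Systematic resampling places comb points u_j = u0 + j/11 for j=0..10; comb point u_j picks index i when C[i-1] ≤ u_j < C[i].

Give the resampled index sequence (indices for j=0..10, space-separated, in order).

C = [3/46, 9/46, 6/23, 7/23, 11/23, 25/46, 16/23, 18/23, 41/46, 21/23, 1]
j=0: u_0=43/660 ∈ [0, 3/46) → index 0
j=1: u_1=103/660 ∈ [3/46, 9/46) → index 1
j=2: u_2=163/660 ∈ [9/46, 6/23) → index 2
j=3: u_3=223/660 ∈ [7/23, 11/23) → index 4
j=4: u_4=283/660 ∈ [7/23, 11/23) → index 4
j=5: u_5=343/660 ∈ [11/23, 25/46) → index 5
j=6: u_6=403/660 ∈ [25/46, 16/23) → index 6
j=7: u_7=463/660 ∈ [16/23, 18/23) → index 7
j=8: u_8=523/660 ∈ [18/23, 41/46) → index 8
j=9: u_9=53/60 ∈ [18/23, 41/46) → index 8
j=10: u_10=643/660 ∈ [21/23, 1) → index 10

0 1 2 4 4 5 6 7 8 8 10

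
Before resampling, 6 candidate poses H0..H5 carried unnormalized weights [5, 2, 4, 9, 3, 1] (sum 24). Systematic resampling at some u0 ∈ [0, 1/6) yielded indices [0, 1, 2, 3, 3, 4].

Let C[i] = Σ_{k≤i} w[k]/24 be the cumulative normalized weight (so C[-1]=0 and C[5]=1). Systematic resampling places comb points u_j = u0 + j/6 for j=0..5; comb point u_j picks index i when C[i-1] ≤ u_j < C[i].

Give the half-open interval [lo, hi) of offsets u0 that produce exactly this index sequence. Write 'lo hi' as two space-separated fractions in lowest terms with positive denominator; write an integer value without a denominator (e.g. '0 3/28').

1/24 1/8

C = [5/24, 7/24, 11/24, 5/6, 23/24, 1]
j=0 picked index 0: u0 ∈ [0, 5/24)
j=1 picked index 1: u0 ∈ [1/24, 1/8)
j=2 picked index 2: u0 ∈ [-1/24, 1/8)
j=3 picked index 3: u0 ∈ [-1/24, 1/3)
j=4 picked index 3: u0 ∈ [-5/24, 1/6)
j=5 picked index 4: u0 ∈ [0, 1/8)
intersection: [1/24, 1/8)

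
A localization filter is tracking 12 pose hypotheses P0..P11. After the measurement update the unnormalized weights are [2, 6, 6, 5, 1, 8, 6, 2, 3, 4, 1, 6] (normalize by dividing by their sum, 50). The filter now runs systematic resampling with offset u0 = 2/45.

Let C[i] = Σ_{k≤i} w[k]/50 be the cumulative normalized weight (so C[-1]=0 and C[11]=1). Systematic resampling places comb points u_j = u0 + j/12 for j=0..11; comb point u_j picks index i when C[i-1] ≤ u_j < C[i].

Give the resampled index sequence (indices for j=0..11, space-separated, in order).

C = [1/25, 4/25, 7/25, 19/50, 2/5, 14/25, 17/25, 18/25, 39/50, 43/50, 22/25, 1]
j=0: u_0=2/45 ∈ [1/25, 4/25) → index 1
j=1: u_1=23/180 ∈ [1/25, 4/25) → index 1
j=2: u_2=19/90 ∈ [4/25, 7/25) → index 2
j=3: u_3=53/180 ∈ [7/25, 19/50) → index 3
j=4: u_4=17/45 ∈ [7/25, 19/50) → index 3
j=5: u_5=83/180 ∈ [2/5, 14/25) → index 5
j=6: u_6=49/90 ∈ [2/5, 14/25) → index 5
j=7: u_7=113/180 ∈ [14/25, 17/25) → index 6
j=8: u_8=32/45 ∈ [17/25, 18/25) → index 7
j=9: u_9=143/180 ∈ [39/50, 43/50) → index 9
j=10: u_10=79/90 ∈ [43/50, 22/25) → index 10
j=11: u_11=173/180 ∈ [22/25, 1) → index 11

1 1 2 3 3 5 5 6 7 9 10 11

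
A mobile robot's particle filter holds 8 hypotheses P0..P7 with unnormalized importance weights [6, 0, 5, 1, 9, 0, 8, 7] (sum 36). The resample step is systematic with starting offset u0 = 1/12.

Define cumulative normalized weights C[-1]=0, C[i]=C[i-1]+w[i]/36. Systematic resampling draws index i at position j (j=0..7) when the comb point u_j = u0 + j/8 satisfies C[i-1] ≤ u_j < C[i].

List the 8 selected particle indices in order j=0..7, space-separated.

0 2 4 4 6 6 7 7

C = [1/6, 1/6, 11/36, 1/3, 7/12, 7/12, 29/36, 1]
j=0: u_0=1/12 ∈ [0, 1/6) → index 0
j=1: u_1=5/24 ∈ [1/6, 11/36) → index 2
j=2: u_2=1/3 ∈ [1/3, 7/12) → index 4
j=3: u_3=11/24 ∈ [1/3, 7/12) → index 4
j=4: u_4=7/12 ∈ [7/12, 29/36) → index 6
j=5: u_5=17/24 ∈ [7/12, 29/36) → index 6
j=6: u_6=5/6 ∈ [29/36, 1) → index 7
j=7: u_7=23/24 ∈ [29/36, 1) → index 7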